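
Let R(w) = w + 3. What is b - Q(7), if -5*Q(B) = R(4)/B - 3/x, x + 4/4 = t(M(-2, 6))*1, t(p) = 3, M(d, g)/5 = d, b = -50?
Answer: -501/10 ≈ -50.100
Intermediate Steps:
M(d, g) = 5*d
R(w) = 3 + w
x = 2 (x = -1 + 3*1 = -1 + 3 = 2)
Q(B) = 3/10 - 7/(5*B) (Q(B) = -((3 + 4)/B - 3/2)/5 = -(7/B - 3*½)/5 = -(7/B - 3/2)/5 = -(-3/2 + 7/B)/5 = 3/10 - 7/(5*B))
b - Q(7) = -50 - (-14 + 3*7)/(10*7) = -50 - (-14 + 21)/(10*7) = -50 - 7/(10*7) = -50 - 1*⅒ = -50 - ⅒ = -501/10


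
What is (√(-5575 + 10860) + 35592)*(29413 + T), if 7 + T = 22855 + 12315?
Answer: 2298388992 + 64576*√5285 ≈ 2.3031e+9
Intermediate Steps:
T = 35163 (T = -7 + (22855 + 12315) = -7 + 35170 = 35163)
(√(-5575 + 10860) + 35592)*(29413 + T) = (√(-5575 + 10860) + 35592)*(29413 + 35163) = (√5285 + 35592)*64576 = (35592 + √5285)*64576 = 2298388992 + 64576*√5285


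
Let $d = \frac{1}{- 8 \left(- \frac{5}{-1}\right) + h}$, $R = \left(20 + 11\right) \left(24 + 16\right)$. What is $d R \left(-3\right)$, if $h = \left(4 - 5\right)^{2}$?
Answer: $\frac{1240}{13} \approx 95.385$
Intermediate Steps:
$h = 1$ ($h = \left(-1\right)^{2} = 1$)
$R = 1240$ ($R = 31 \cdot 40 = 1240$)
$d = - \frac{1}{39}$ ($d = \frac{1}{- 8 \left(- \frac{5}{-1}\right) + 1} = \frac{1}{- 8 \left(\left(-5\right) \left(-1\right)\right) + 1} = \frac{1}{\left(-8\right) 5 + 1} = \frac{1}{-40 + 1} = \frac{1}{-39} = - \frac{1}{39} \approx -0.025641$)
$d R \left(-3\right) = \left(- \frac{1}{39}\right) 1240 \left(-3\right) = \left(- \frac{1240}{39}\right) \left(-3\right) = \frac{1240}{13}$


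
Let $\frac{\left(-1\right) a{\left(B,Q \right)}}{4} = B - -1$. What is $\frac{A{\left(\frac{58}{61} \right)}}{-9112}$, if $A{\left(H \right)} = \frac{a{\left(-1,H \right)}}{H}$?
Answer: $0$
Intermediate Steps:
$a{\left(B,Q \right)} = -4 - 4 B$ ($a{\left(B,Q \right)} = - 4 \left(B - -1\right) = - 4 \left(B + 1\right) = - 4 \left(1 + B\right) = -4 - 4 B$)
$A{\left(H \right)} = 0$ ($A{\left(H \right)} = \frac{-4 - -4}{H} = \frac{-4 + 4}{H} = \frac{0}{H} = 0$)
$\frac{A{\left(\frac{58}{61} \right)}}{-9112} = \frac{0}{-9112} = 0 \left(- \frac{1}{9112}\right) = 0$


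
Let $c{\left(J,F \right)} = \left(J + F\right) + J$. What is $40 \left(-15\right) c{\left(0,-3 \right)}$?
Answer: $1800$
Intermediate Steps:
$c{\left(J,F \right)} = F + 2 J$ ($c{\left(J,F \right)} = \left(F + J\right) + J = F + 2 J$)
$40 \left(-15\right) c{\left(0,-3 \right)} = 40 \left(-15\right) \left(-3 + 2 \cdot 0\right) = - 600 \left(-3 + 0\right) = \left(-600\right) \left(-3\right) = 1800$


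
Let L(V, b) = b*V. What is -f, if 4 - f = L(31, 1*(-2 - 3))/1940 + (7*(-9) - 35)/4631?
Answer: -7368897/1796828 ≈ -4.1011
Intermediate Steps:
L(V, b) = V*b
f = 7368897/1796828 (f = 4 - ((31*(1*(-2 - 3)))/1940 + (7*(-9) - 35)/4631) = 4 - ((31*(1*(-5)))*(1/1940) + (-63 - 35)*(1/4631)) = 4 - ((31*(-5))*(1/1940) - 98*1/4631) = 4 - (-155*1/1940 - 98/4631) = 4 - (-31/388 - 98/4631) = 4 - 1*(-181585/1796828) = 4 + 181585/1796828 = 7368897/1796828 ≈ 4.1011)
-f = -1*7368897/1796828 = -7368897/1796828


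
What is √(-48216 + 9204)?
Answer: 2*I*√9753 ≈ 197.51*I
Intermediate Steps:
√(-48216 + 9204) = √(-39012) = 2*I*√9753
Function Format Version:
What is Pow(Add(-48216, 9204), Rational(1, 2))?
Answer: Mul(2, I, Pow(9753, Rational(1, 2))) ≈ Mul(197.51, I)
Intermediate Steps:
Pow(Add(-48216, 9204), Rational(1, 2)) = Pow(-39012, Rational(1, 2)) = Mul(2, I, Pow(9753, Rational(1, 2)))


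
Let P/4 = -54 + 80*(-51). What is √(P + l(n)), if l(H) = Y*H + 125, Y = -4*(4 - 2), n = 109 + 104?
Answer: I*√18115 ≈ 134.59*I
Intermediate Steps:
n = 213
Y = -8 (Y = -4*2 = -8)
P = -16536 (P = 4*(-54 + 80*(-51)) = 4*(-54 - 4080) = 4*(-4134) = -16536)
l(H) = 125 - 8*H (l(H) = -8*H + 125 = 125 - 8*H)
√(P + l(n)) = √(-16536 + (125 - 8*213)) = √(-16536 + (125 - 1704)) = √(-16536 - 1579) = √(-18115) = I*√18115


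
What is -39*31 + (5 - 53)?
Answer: -1257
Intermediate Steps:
-39*31 + (5 - 53) = -1209 - 48 = -1257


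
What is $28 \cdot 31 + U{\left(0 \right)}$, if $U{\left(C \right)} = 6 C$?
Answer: $868$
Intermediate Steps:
$28 \cdot 31 + U{\left(0 \right)} = 28 \cdot 31 + 6 \cdot 0 = 868 + 0 = 868$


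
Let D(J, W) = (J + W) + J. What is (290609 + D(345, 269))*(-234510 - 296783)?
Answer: -154908037424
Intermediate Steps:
D(J, W) = W + 2*J
(290609 + D(345, 269))*(-234510 - 296783) = (290609 + (269 + 2*345))*(-234510 - 296783) = (290609 + (269 + 690))*(-531293) = (290609 + 959)*(-531293) = 291568*(-531293) = -154908037424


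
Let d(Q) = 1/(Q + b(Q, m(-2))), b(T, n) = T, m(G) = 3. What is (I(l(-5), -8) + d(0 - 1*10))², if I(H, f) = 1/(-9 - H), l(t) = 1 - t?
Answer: 49/3600 ≈ 0.013611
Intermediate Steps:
d(Q) = 1/(2*Q) (d(Q) = 1/(Q + Q) = 1/(2*Q))
(I(l(-5), -8) + d(0 - 1*10))² = (-1/(9 + (1 - 1*(-5))) + 1/(2*(0 - 1*10)))² = (-1/(9 + (1 + 5)) + 1/(2*(0 - 10)))² = (-1/(9 + 6) + (½)/(-10))² = (-1/15 + (½)*(-⅒))² = (-1*1/15 - 1/20)² = (-1/15 - 1/20)² = (-7/60)² = 49/3600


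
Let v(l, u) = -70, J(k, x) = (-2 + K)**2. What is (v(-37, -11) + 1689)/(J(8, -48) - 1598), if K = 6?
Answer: -1619/1582 ≈ -1.0234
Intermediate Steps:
J(k, x) = 16 (J(k, x) = (-2 + 6)**2 = 4**2 = 16)
(v(-37, -11) + 1689)/(J(8, -48) - 1598) = (-70 + 1689)/(16 - 1598) = 1619/(-1582) = 1619*(-1/1582) = -1619/1582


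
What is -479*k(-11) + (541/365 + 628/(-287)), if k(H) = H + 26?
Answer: -752738628/104755 ≈ -7185.7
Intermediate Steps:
k(H) = 26 + H
-479*k(-11) + (541/365 + 628/(-287)) = -479*(26 - 11) + (541/365 + 628/(-287)) = -479*15 + (541*(1/365) + 628*(-1/287)) = -7185 + (541/365 - 628/287) = -7185 - 73953/104755 = -752738628/104755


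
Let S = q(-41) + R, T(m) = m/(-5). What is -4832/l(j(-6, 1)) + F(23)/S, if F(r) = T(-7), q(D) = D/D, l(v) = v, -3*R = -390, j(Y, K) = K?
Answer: -3164953/655 ≈ -4832.0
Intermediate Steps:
R = 130 (R = -⅓*(-390) = 130)
q(D) = 1
T(m) = -m/5 (T(m) = m*(-⅕) = -m/5)
F(r) = 7/5 (F(r) = -⅕*(-7) = 7/5)
S = 131 (S = 1 + 130 = 131)
-4832/l(j(-6, 1)) + F(23)/S = -4832/1 + (7/5)/131 = -4832*1 + (7/5)*(1/131) = -4832 + 7/655 = -3164953/655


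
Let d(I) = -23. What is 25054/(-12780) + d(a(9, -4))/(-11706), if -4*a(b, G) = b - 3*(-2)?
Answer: -12207841/6233445 ≈ -1.9584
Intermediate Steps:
a(b, G) = -3/2 - b/4 (a(b, G) = -(b - 3*(-2))/4 = -(b + 6)/4 = -(6 + b)/4 = -3/2 - b/4)
25054/(-12780) + d(a(9, -4))/(-11706) = 25054/(-12780) - 23/(-11706) = 25054*(-1/12780) - 23*(-1/11706) = -12527/6390 + 23/11706 = -12207841/6233445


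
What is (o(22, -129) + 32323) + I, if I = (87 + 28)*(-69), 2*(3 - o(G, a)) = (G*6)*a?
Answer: 32905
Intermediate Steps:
o(G, a) = 3 - 3*G*a (o(G, a) = 3 - G*6*a/2 = 3 - 6*G*a/2 = 3 - 3*G*a)
I = -7935 (I = 115*(-69) = -7935)
(o(22, -129) + 32323) + I = ((3 - 3*22*(-129)) + 32323) - 7935 = ((3 + 8514) + 32323) - 7935 = (8517 + 32323) - 7935 = 40840 - 7935 = 32905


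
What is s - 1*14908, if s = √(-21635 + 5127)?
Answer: -14908 + 2*I*√4127 ≈ -14908.0 + 128.48*I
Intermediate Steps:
s = 2*I*√4127 (s = √(-16508) = 2*I*√4127 ≈ 128.48*I)
s - 1*14908 = 2*I*√4127 - 1*14908 = 2*I*√4127 - 14908 = -14908 + 2*I*√4127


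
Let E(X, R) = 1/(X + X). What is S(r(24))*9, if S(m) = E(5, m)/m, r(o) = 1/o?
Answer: 108/5 ≈ 21.600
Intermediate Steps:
E(X, R) = 1/(2*X)
S(m) = 1/(10*m) (S(m) = ((1/2)/5)/m = ((1/2)*(1/5))/m = 1/(10*m))
S(r(24))*9 = (1/(10*(1/24)))*9 = ((1/10)*24)*9 = (12/5)*9 = 108/5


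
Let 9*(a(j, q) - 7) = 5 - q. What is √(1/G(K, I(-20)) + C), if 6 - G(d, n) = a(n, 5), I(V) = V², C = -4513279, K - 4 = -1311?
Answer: 16*I*√17630 ≈ 2124.4*I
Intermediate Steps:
K = -1307 (K = 4 - 1311 = -1307)
a(j, q) = 68/9 - q/9 (a(j, q) = 7 + (5 - q)/9 = 7 + (5/9 - q/9) = 68/9 - q/9)
G(d, n) = -1 (G(d, n) = 6 - (68/9 - ⅑*5) = 6 - (68/9 - 5/9) = 6 - 1*7 = 6 - 7 = -1)
√(1/G(K, I(-20)) + C) = √(1/(-1) - 4513279) = √(-1 - 4513279) = √(-4513280) = 16*I*√17630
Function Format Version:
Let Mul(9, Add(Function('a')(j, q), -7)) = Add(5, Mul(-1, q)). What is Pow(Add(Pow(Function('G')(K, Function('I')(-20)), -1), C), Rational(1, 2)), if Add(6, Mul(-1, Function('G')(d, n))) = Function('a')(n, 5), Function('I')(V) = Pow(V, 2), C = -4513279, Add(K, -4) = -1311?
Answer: Mul(16, I, Pow(17630, Rational(1, 2))) ≈ Mul(2124.4, I)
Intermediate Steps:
K = -1307 (K = Add(4, -1311) = -1307)
Function('a')(j, q) = Add(Rational(68, 9), Mul(Rational(-1, 9), q)) (Function('a')(j, q) = Add(7, Mul(Rational(1, 9), Add(5, Mul(-1, q)))) = Add(7, Add(Rational(5, 9), Mul(Rational(-1, 9), q))) = Add(Rational(68, 9), Mul(Rational(-1, 9), q)))
Function('G')(d, n) = -1 (Function('G')(d, n) = Add(6, Mul(-1, Add(Rational(68, 9), Mul(Rational(-1, 9), 5)))) = Add(6, Mul(-1, Add(Rational(68, 9), Rational(-5, 9)))) = Add(6, Mul(-1, 7)) = Add(6, -7) = -1)
Pow(Add(Pow(Function('G')(K, Function('I')(-20)), -1), C), Rational(1, 2)) = Pow(Add(Pow(-1, -1), -4513279), Rational(1, 2)) = Pow(Add(-1, -4513279), Rational(1, 2)) = Pow(-4513280, Rational(1, 2)) = Mul(16, I, Pow(17630, Rational(1, 2)))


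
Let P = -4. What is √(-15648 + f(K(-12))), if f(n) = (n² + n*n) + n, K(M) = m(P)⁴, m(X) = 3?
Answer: I*√2445 ≈ 49.447*I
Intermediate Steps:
K(M) = 81 (K(M) = 3⁴ = 81)
f(n) = n + 2*n² (f(n) = (n² + n²) + n = 2*n² + n = n + 2*n²)
√(-15648 + f(K(-12))) = √(-15648 + 81*(1 + 2*81)) = √(-15648 + 81*(1 + 162)) = √(-15648 + 81*163) = √(-15648 + 13203) = √(-2445) = I*√2445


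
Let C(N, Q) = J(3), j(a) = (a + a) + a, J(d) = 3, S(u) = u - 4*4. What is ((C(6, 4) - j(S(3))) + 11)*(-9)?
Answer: -477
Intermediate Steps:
S(u) = -16 + u (S(u) = u - 16 = -16 + u)
j(a) = 3*a (j(a) = 2*a + a = 3*a)
C(N, Q) = 3
((C(6, 4) - j(S(3))) + 11)*(-9) = ((3 - 3*(-16 + 3)) + 11)*(-9) = ((3 - 3*(-13)) + 11)*(-9) = ((3 - 1*(-39)) + 11)*(-9) = ((3 + 39) + 11)*(-9) = (42 + 11)*(-9) = 53*(-9) = -477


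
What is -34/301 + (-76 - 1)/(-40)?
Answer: 21817/12040 ≈ 1.8120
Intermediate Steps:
-34/301 + (-76 - 1)/(-40) = -34*1/301 - 77*(-1/40) = -34/301 + 77/40 = 21817/12040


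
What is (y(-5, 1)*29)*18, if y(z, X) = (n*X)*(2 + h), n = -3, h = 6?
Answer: -12528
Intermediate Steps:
y(z, X) = -24*X (y(z, X) = (-3*X)*(2 + 6) = -3*X*8 = -24*X)
(y(-5, 1)*29)*18 = (-24*1*29)*18 = -24*29*18 = -696*18 = -12528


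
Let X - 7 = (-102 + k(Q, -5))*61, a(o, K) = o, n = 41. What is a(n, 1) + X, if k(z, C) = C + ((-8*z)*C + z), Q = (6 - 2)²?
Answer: 33537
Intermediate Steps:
Q = 16 (Q = 4² = 16)
k(z, C) = C + z - 8*C*z (k(z, C) = C + (-8*C*z + z) = C + (z - 8*C*z) = C + z - 8*C*z)
X = 33496 (X = 7 + (-102 + (-5 + 16 - 8*(-5)*16))*61 = 7 + (-102 + (-5 + 16 + 640))*61 = 7 + (-102 + 651)*61 = 7 + 549*61 = 7 + 33489 = 33496)
a(n, 1) + X = 41 + 33496 = 33537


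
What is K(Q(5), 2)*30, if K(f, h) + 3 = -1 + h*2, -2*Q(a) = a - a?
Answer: 0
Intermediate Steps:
Q(a) = 0 (Q(a) = -(a - a)/2 = -1/2*0 = 0)
K(f, h) = -4 + 2*h (K(f, h) = -3 + (-1 + h*2) = -3 + (-1 + 2*h) = -4 + 2*h)
K(Q(5), 2)*30 = (-4 + 2*2)*30 = (-4 + 4)*30 = 0*30 = 0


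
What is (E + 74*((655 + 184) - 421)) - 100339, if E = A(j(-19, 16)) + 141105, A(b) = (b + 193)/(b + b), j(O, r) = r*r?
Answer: 36709825/512 ≈ 71699.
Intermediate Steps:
j(O, r) = r²
A(b) = (193 + b)/(2*b) (A(b) = (193 + b)/((2*b)) = (193 + b)*(1/(2*b)) = (193 + b)/(2*b))
E = 72246209/512 (E = (193 + 16²)/(2*(16²)) + 141105 = (½)*(193 + 256)/256 + 141105 = (½)*(1/256)*449 + 141105 = 449/512 + 141105 = 72246209/512 ≈ 1.4111e+5)
(E + 74*((655 + 184) - 421)) - 100339 = (72246209/512 + 74*((655 + 184) - 421)) - 100339 = (72246209/512 + 74*(839 - 421)) - 100339 = (72246209/512 + 74*418) - 100339 = (72246209/512 + 30932) - 100339 = 88083393/512 - 100339 = 36709825/512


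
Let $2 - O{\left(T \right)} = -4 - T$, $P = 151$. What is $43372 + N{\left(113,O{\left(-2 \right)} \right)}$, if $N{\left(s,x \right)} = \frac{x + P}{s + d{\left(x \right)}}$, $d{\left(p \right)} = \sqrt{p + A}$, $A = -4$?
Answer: $\frac{4901191}{113} \approx 43373.0$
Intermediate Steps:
$d{\left(p \right)} = \sqrt{-4 + p}$ ($d{\left(p \right)} = \sqrt{p - 4} = \sqrt{-4 + p}$)
$O{\left(T \right)} = 6 + T$ ($O{\left(T \right)} = 2 - \left(-4 - T\right) = 2 + \left(4 + T\right) = 6 + T$)
$N{\left(s,x \right)} = \frac{151 + x}{s + \sqrt{-4 + x}}$ ($N{\left(s,x \right)} = \frac{x + 151}{s + \sqrt{-4 + x}} = \frac{151 + x}{s + \sqrt{-4 + x}}$)
$43372 + N{\left(113,O{\left(-2 \right)} \right)} = 43372 + \frac{151 + \left(6 - 2\right)}{113 + \sqrt{-4 + \left(6 - 2\right)}} = 43372 + \frac{151 + 4}{113 + \sqrt{-4 + 4}} = 43372 + \frac{1}{113 + \sqrt{0}} \cdot 155 = 43372 + \frac{1}{113 + 0} \cdot 155 = 43372 + \frac{1}{113} \cdot 155 = 43372 + \frac{155}{113} = \frac{4901191}{113}$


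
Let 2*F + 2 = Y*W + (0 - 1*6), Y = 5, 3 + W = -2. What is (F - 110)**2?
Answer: 64009/4 ≈ 16002.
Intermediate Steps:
W = -5 (W = -3 - 2 = -5)
F = -33/2 (F = -1 + (5*(-5) + (0 - 1*6))/2 = -1 + (-25 + (0 - 6))/2 = -1 + (-25 - 6)/2 = -1 + (1/2)*(-31) = -1 - 31/2 = -33/2 ≈ -16.500)
(F - 110)**2 = (-33/2 - 110)**2 = (-253/2)**2 = 64009/4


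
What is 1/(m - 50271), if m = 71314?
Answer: 1/21043 ≈ 4.7522e-5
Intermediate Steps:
1/(m - 50271) = 1/(71314 - 50271) = 1/21043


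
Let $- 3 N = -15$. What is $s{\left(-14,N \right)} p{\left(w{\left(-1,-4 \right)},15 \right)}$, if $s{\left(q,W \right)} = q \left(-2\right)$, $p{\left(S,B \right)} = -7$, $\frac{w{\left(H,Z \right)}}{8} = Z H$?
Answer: $-196$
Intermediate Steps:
$w{\left(H,Z \right)} = 8 H Z$ ($w{\left(H,Z \right)} = 8 Z H = 8 H Z$)
$N = 5$ ($N = \left(- \frac{1}{3}\right) \left(-15\right) = 5$)
$s{\left(q,W \right)} = - 2 q$
$s{\left(-14,N \right)} p{\left(w{\left(-1,-4 \right)},15 \right)} = \left(-2\right) \left(-14\right) \left(-7\right) = 28 \left(-7\right) = -196$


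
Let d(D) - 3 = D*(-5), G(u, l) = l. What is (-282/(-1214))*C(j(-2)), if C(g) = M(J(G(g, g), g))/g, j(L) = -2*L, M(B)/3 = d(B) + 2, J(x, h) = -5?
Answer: 6345/1214 ≈ 5.2265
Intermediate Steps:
d(D) = 3 - 5*D (d(D) = 3 + D*(-5) = 3 - 5*D)
M(B) = 15 - 15*B (M(B) = 3*((3 - 5*B) + 2) = 3*(5 - 5*B) = 15 - 15*B)
C(g) = 90/g (C(g) = (15 - 15*(-5))/g = (15 + 75)/g = 90/g)
(-282/(-1214))*C(j(-2)) = (-282/(-1214))*(90/((-2*(-2)))) = (-282*(-1/1214))*(90/4) = 141*(90*(¼))/607 = (141/607)*(45/2) = 6345/1214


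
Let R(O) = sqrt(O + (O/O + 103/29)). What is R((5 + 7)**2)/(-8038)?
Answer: -sqrt(31233)/116551 ≈ -0.0015163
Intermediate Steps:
R(O) = sqrt(132/29 + O) (R(O) = sqrt(O + (1 + 103*(1/29))) = sqrt(O + (1 + 103/29)) = sqrt(O + 132/29) = sqrt(132/29 + O))
R((5 + 7)**2)/(-8038) = (sqrt(3828 + 841*(5 + 7)**2)/29)/(-8038) = (sqrt(3828 + 841*12**2)/29)*(-1/8038) = (sqrt(3828 + 841*144)/29)*(-1/8038) = (sqrt(3828 + 121104)/29)*(-1/8038) = (sqrt(124932)/29)*(-1/8038) = ((2*sqrt(31233))/29)*(-1/8038) = (2*sqrt(31233)/29)*(-1/8038) = -sqrt(31233)/116551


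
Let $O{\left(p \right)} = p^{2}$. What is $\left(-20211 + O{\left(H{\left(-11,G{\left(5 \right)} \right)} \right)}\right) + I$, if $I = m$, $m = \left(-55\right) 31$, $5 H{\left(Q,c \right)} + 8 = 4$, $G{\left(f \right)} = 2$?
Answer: $- \frac{547884}{25} \approx -21915.0$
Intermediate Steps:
$H{\left(Q,c \right)} = - \frac{4}{5}$ ($H{\left(Q,c \right)} = - \frac{8}{5} + \frac{1}{5} \cdot 4 = - \frac{8}{5} + \frac{4}{5} = - \frac{4}{5}$)
$m = -1705$
$I = -1705$
$\left(-20211 + O{\left(H{\left(-11,G{\left(5 \right)} \right)} \right)}\right) + I = \left(-20211 + \left(- \frac{4}{5}\right)^{2}\right) - 1705 = \left(-20211 + \frac{16}{25}\right) - 1705 = - \frac{505259}{25} - 1705 = - \frac{547884}{25}$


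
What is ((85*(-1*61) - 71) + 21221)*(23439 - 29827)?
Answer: -101984420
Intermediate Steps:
((85*(-1*61) - 71) + 21221)*(23439 - 29827) = ((85*(-61) - 71) + 21221)*(-6388) = ((-5185 - 71) + 21221)*(-6388) = (-5256 + 21221)*(-6388) = 15965*(-6388) = -101984420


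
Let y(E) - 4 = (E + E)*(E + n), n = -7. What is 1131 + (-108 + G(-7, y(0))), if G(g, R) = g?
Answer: 1016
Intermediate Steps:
y(E) = 4 + 2*E*(-7 + E) (y(E) = 4 + (E + E)*(E - 7) = 4 + (2*E)*(-7 + E) = 4 + 2*E*(-7 + E))
1131 + (-108 + G(-7, y(0))) = 1131 + (-108 - 7) = 1131 - 115 = 1016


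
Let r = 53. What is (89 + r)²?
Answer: 20164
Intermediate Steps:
(89 + r)² = (89 + 53)² = 142² = 20164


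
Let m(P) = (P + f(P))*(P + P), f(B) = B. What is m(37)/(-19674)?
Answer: -2738/9837 ≈ -0.27834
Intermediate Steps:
m(P) = 4*P² (m(P) = (P + P)*(P + P) = (2*P)*(2*P) = 4*P²)
m(37)/(-19674) = (4*37²)/(-19674) = (4*1369)*(-1/19674) = 5476*(-1/19674) = -2738/9837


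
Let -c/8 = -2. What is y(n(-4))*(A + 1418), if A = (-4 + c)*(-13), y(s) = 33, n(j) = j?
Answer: 41646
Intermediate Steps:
c = 16 (c = -8*(-2) = 16)
A = -156 (A = (-4 + 16)*(-13) = 12*(-13) = -156)
y(n(-4))*(A + 1418) = 33*(-156 + 1418) = 33*1262 = 41646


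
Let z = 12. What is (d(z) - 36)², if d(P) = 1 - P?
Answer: 2209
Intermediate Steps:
(d(z) - 36)² = ((1 - 1*12) - 36)² = ((1 - 12) - 36)² = (-11 - 36)² = (-47)² = 2209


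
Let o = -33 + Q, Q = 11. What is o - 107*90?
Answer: -9652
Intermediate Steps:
o = -22 (o = -33 + 11 = -22)
o - 107*90 = -22 - 107*90 = -22 - 9630 = -9652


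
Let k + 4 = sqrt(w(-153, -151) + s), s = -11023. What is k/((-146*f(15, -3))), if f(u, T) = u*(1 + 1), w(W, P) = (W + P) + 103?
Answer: 1/1095 - I*sqrt(2806)/2190 ≈ 0.00091324 - 0.024188*I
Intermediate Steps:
w(W, P) = 103 + P + W (w(W, P) = (P + W) + 103 = 103 + P + W)
f(u, T) = 2*u (f(u, T) = u*2 = 2*u)
k = -4 + 2*I*sqrt(2806) (k = -4 + sqrt((103 - 151 - 153) - 11023) = -4 + sqrt(-201 - 11023) = -4 + sqrt(-11224) = -4 + 2*I*sqrt(2806) ≈ -4.0 + 105.94*I)
k/((-146*f(15, -3))) = (-4 + 2*I*sqrt(2806))/((-292*15)) = (-4 + 2*I*sqrt(2806))/((-146*30)) = (-4 + 2*I*sqrt(2806))/(-4380) = (-4 + 2*I*sqrt(2806))*(-1/4380) = 1/1095 - I*sqrt(2806)/2190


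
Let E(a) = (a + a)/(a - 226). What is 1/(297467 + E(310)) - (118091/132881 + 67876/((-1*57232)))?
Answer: 252206835336585/848364813787484 ≈ 0.29729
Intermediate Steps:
E(a) = 2*a/(-226 + a) (E(a) = (2*a)/(-226 + a) = 2*a/(-226 + a))
1/(297467 + E(310)) - (118091/132881 + 67876/((-1*57232))) = 1/(297467 + 2*310/(-226 + 310)) - (118091/132881 + 67876/((-1*57232))) = 1/(297467 + 2*310/84) - (118091*(1/132881) + 67876/(-57232)) = 1/(297467 + 2*310*(1/84)) - (118091/132881 + 67876*(-1/57232)) = 1/(297467 + 155/21) - (118091/132881 - 16969/14308) = 1/(6246962/21) - 1*(-80744523/271608764) = 21/6246962 + 80744523/271608764 = 252206835336585/848364813787484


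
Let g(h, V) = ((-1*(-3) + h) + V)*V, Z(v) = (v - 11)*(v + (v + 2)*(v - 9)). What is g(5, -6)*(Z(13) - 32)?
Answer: -1368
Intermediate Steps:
Z(v) = (-11 + v)*(v + (-9 + v)*(2 + v)) (Z(v) = (-11 + v)*(v + (2 + v)*(-9 + v)) = (-11 + v)*(v + (-9 + v)*(2 + v)))
g(h, V) = V*(3 + V + h) (g(h, V) = ((3 + h) + V)*V = (3 + V + h)*V = V*(3 + V + h))
g(5, -6)*(Z(13) - 32) = (-6*(3 - 6 + 5))*((198 + 13**3 - 17*13**2 + 48*13) - 32) = (-6*2)*((198 + 2197 - 17*169 + 624) - 32) = -12*((198 + 2197 - 2873 + 624) - 32) = -12*(146 - 32) = -12*114 = -1368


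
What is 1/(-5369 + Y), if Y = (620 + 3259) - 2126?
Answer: -1/3616 ≈ -0.00027655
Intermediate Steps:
Y = 1753 (Y = 3879 - 2126 = 1753)
1/(-5369 + Y) = 1/(-5369 + 1753) = 1/(-3616) = -1/3616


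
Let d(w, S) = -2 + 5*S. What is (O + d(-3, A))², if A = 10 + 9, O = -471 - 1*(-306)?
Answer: 5184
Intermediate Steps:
O = -165 (O = -471 + 306 = -165)
A = 19
(O + d(-3, A))² = (-165 + (-2 + 5*19))² = (-165 + (-2 + 95))² = (-165 + 93)² = (-72)² = 5184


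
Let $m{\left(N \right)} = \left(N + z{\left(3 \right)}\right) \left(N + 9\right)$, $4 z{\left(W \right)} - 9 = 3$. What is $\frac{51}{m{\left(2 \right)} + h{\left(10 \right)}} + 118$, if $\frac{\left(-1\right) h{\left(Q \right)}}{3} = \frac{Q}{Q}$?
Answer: $\frac{6187}{52} \approx 118.98$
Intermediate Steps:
$h{\left(Q \right)} = -3$ ($h{\left(Q \right)} = - 3 \frac{Q}{Q} = \left(-3\right) 1 = -3$)
$z{\left(W \right)} = 3$ ($z{\left(W \right)} = \frac{9}{4} + \frac{1}{4} \cdot 3 = \frac{9}{4} + \frac{3}{4} = 3$)
$m{\left(N \right)} = \left(3 + N\right) \left(9 + N\right)$ ($m{\left(N \right)} = \left(N + 3\right) \left(N + 9\right) = \left(3 + N\right) \left(9 + N\right)$)
$\frac{51}{m{\left(2 \right)} + h{\left(10 \right)}} + 118 = \frac{51}{\left(27 + 2^{2} + 12 \cdot 2\right) - 3} + 118 = \frac{51}{\left(27 + 4 + 24\right) - 3} + 118 = \frac{51}{55 - 3} + 118 = \frac{51}{52} + 118 = \frac{6187}{52}$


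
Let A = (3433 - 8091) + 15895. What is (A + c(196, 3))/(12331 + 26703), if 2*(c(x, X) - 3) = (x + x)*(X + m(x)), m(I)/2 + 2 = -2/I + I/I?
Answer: 5716/19517 ≈ 0.29287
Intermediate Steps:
m(I) = -2 - 4/I (m(I) = -4 + 2*(-2/I + I/I) = -4 + 2*(-2/I + 1) = -4 + 2*(1 - 2/I) = -4 + (2 - 4/I) = -2 - 4/I)
c(x, X) = 3 + x*(-2 + X - 4/x) (c(x, X) = 3 + ((x + x)*(X + (-2 - 4/x)))/2 = 3 + ((2*x)*(-2 + X - 4/x))/2 = 3 + (2*x*(-2 + X - 4/x))/2 = 3 + x*(-2 + X - 4/x))
A = 11237 (A = -4658 + 15895 = 11237)
(A + c(196, 3))/(12331 + 26703) = (11237 + (-1 - 2*196 + 3*196))/(12331 + 26703) = (11237 + (-1 - 392 + 588))/39034 = (11237 + 195)*(1/39034) = 11432*(1/39034) = 5716/19517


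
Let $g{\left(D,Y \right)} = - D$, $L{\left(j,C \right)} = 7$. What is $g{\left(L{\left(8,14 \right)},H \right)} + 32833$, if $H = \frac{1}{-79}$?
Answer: $32826$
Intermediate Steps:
$H = - \frac{1}{79} \approx -0.012658$
$g{\left(L{\left(8,14 \right)},H \right)} + 32833 = \left(-1\right) 7 + 32833 = -7 + 32833 = 32826$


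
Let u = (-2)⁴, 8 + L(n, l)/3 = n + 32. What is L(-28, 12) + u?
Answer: 4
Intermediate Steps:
L(n, l) = 72 + 3*n (L(n, l) = -24 + 3*(n + 32) = -24 + 3*(32 + n) = -24 + (96 + 3*n) = 72 + 3*n)
u = 16
L(-28, 12) + u = (72 + 3*(-28)) + 16 = (72 - 84) + 16 = -12 + 16 = 4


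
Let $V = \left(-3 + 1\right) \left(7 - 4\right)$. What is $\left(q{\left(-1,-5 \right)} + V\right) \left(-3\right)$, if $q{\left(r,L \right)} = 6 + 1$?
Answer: $-3$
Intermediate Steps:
$V = -6$ ($V = \left(-2\right) 3 = -6$)
$q{\left(r,L \right)} = 7$
$\left(q{\left(-1,-5 \right)} + V\right) \left(-3\right) = \left(7 - 6\right) \left(-3\right) = 1 \left(-3\right) = -3$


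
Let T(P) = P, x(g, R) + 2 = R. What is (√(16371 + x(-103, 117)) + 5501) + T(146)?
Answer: 5647 + √16486 ≈ 5775.4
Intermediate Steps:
x(g, R) = -2 + R
(√(16371 + x(-103, 117)) + 5501) + T(146) = (√(16371 + (-2 + 117)) + 5501) + 146 = (√(16371 + 115) + 5501) + 146 = (√16486 + 5501) + 146 = (5501 + √16486) + 146 = 5647 + √16486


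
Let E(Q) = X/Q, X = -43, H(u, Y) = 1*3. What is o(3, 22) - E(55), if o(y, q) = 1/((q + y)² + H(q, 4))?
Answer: 27059/34540 ≈ 0.78341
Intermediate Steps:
H(u, Y) = 3
o(y, q) = 1/(3 + (q + y)²) (o(y, q) = 1/((q + y)² + 3) = 1/(3 + (q + y)²))
E(Q) = -43/Q
o(3, 22) - E(55) = 1/(3 + (22 + 3)²) - (-43)/55 = 1/(3 + 25²) - (-43)/55 = 1/(3 + 625) - 1*(-43/55) = 1/628 + 43/55 = 27059/34540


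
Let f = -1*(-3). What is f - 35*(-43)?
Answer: 1508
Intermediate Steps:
f = 3
f - 35*(-43) = 3 - 35*(-43) = 3 + 1505 = 1508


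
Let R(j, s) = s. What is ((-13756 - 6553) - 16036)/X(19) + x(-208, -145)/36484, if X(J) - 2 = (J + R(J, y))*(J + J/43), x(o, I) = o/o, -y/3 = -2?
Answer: -4072746511/54689516 ≈ -74.470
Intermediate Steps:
y = 6 (y = -3*(-2) = 6)
x(o, I) = 1
X(J) = 2 + 44*J*(6 + J)/43 (X(J) = 2 + (J + 6)*(J + J/43) = 2 + (6 + J)*(J + J*(1/43)) = 2 + (6 + J)*(J + J/43) = 2 + (6 + J)*(44*J/43) = 2 + 44*J*(6 + J)/43)
((-13756 - 6553) - 16036)/X(19) + x(-208, -145)/36484 = ((-13756 - 6553) - 16036)/(2 + (44/43)*19² + (264/43)*19) + 1/36484 = (-20309 - 16036)/(2 + (44/43)*361 + 5016/43) + 1*(1/36484) = -36345/(2 + 15884/43 + 5016/43) + 1/36484 = -36345/20986/43 + 1/36484 = -36345*43/20986 + 1/36484 = -1562835/20986 + 1/36484 = -4072746511/54689516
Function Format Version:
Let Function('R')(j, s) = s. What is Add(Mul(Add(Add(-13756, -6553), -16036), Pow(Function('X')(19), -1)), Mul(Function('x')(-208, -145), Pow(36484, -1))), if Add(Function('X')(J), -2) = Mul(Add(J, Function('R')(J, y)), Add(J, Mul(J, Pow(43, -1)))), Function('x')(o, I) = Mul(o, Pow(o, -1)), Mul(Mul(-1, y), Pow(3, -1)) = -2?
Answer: Rational(-4072746511, 54689516) ≈ -74.470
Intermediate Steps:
y = 6 (y = Mul(-3, -2) = 6)
Function('x')(o, I) = 1
Function('X')(J) = Add(2, Mul(Rational(44, 43), J, Add(6, J))) (Function('X')(J) = Add(2, Mul(Add(J, 6), Add(J, Mul(J, Pow(43, -1))))) = Add(2, Mul(Add(6, J), Add(J, Mul(J, Rational(1, 43))))) = Add(2, Mul(Add(6, J), Add(J, Mul(Rational(1, 43), J)))) = Add(2, Mul(Add(6, J), Mul(Rational(44, 43), J))) = Add(2, Mul(Rational(44, 43), J, Add(6, J))))
Add(Mul(Add(Add(-13756, -6553), -16036), Pow(Function('X')(19), -1)), Mul(Function('x')(-208, -145), Pow(36484, -1))) = Add(Mul(Add(Add(-13756, -6553), -16036), Pow(Add(2, Mul(Rational(44, 43), Pow(19, 2)), Mul(Rational(264, 43), 19)), -1)), Mul(1, Pow(36484, -1))) = Add(Mul(Add(-20309, -16036), Pow(Add(2, Mul(Rational(44, 43), 361), Rational(5016, 43)), -1)), Mul(1, Rational(1, 36484))) = Add(Mul(-36345, Pow(Add(2, Rational(15884, 43), Rational(5016, 43)), -1)), Rational(1, 36484)) = Add(Mul(-36345, Pow(Rational(20986, 43), -1)), Rational(1, 36484)) = Add(Mul(-36345, Rational(43, 20986)), Rational(1, 36484)) = Add(Rational(-1562835, 20986), Rational(1, 36484)) = Rational(-4072746511, 54689516)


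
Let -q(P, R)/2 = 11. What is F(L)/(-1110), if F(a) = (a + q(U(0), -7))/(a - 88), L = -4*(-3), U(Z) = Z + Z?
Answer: -1/8436 ≈ -0.00011854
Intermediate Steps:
U(Z) = 2*Z
L = 12
q(P, R) = -22 (q(P, R) = -2*11 = -22)
F(a) = (-22 + a)/(-88 + a) (F(a) = (a - 22)/(a - 88) = (-22 + a)/(-88 + a))
F(L)/(-1110) = ((-22 + 12)/(-88 + 12))/(-1110) = (-10/(-76))*(-1/1110) = -1/76*(-10)*(-1/1110) = (5/38)*(-1/1110) = -1/8436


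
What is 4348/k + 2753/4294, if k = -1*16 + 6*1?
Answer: -9321391/21470 ≈ -434.16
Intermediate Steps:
k = -10 (k = -16 + 6 = -10)
4348/k + 2753/4294 = 4348/(-10) + 2753/4294 = 4348*(-⅒) + 2753*(1/4294) = -2174/5 + 2753/4294 = -9321391/21470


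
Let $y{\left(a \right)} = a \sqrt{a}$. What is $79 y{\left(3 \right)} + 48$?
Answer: $48 + 237 \sqrt{3} \approx 458.5$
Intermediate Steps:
$y{\left(a \right)} = a^{\frac{3}{2}}$
$79 y{\left(3 \right)} + 48 = 79 \cdot 3^{\frac{3}{2}} + 48 = 79 \cdot 3 \sqrt{3} + 48 = 237 \sqrt{3} + 48 = 48 + 237 \sqrt{3}$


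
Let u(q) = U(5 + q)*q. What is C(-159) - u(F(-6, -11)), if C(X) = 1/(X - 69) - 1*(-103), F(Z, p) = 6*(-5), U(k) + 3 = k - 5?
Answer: -202237/228 ≈ -887.00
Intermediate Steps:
U(k) = -8 + k (U(k) = -3 + (k - 5) = -3 + (-5 + k) = -8 + k)
F(Z, p) = -30
u(q) = q*(-3 + q) (u(q) = (-8 + (5 + q))*q = (-3 + q)*q = q*(-3 + q))
C(X) = 103 + 1/(-69 + X) (C(X) = 1/(-69 + X) + 103 = 103 + 1/(-69 + X))
C(-159) - u(F(-6, -11)) = (-7106 + 103*(-159))/(-69 - 159) - (-30)*(-3 - 30) = (-7106 - 16377)/(-228) - (-30)*(-33) = -1/228*(-23483) - 1*990 = 23483/228 - 990 = -202237/228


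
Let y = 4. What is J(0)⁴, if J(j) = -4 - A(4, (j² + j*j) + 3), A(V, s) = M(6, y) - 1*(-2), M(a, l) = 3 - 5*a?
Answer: 194481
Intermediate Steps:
A(V, s) = -25 (A(V, s) = (3 - 5*6) - 1*(-2) = (3 - 30) + 2 = -27 + 2 = -25)
J(j) = 21 (J(j) = -4 - 1*(-25) = -4 + 25 = 21)
J(0)⁴ = 21⁴ = 194481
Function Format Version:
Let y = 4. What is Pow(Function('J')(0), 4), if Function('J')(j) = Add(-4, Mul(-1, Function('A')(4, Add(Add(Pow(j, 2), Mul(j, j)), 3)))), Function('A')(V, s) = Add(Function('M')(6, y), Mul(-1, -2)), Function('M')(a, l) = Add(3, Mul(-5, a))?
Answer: 194481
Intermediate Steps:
Function('A')(V, s) = -25 (Function('A')(V, s) = Add(Add(3, Mul(-5, 6)), Mul(-1, -2)) = Add(Add(3, -30), 2) = Add(-27, 2) = -25)
Function('J')(j) = 21 (Function('J')(j) = Add(-4, Mul(-1, -25)) = Add(-4, 25) = 21)
Pow(Function('J')(0), 4) = Pow(21, 4) = 194481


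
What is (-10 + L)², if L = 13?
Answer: 9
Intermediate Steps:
(-10 + L)² = (-10 + 13)² = 3² = 9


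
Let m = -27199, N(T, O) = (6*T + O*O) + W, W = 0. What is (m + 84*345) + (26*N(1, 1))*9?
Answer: 3419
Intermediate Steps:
N(T, O) = O**2 + 6*T (N(T, O) = (6*T + O*O) + 0 = (6*T + O**2) + 0 = (O**2 + 6*T) + 0 = O**2 + 6*T)
(m + 84*345) + (26*N(1, 1))*9 = (-27199 + 84*345) + (26*(1**2 + 6*1))*9 = (-27199 + 28980) + (26*(1 + 6))*9 = 1781 + (26*7)*9 = 1781 + 182*9 = 1781 + 1638 = 3419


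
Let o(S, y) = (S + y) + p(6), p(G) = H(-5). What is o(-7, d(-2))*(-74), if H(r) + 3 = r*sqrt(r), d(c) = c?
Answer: 888 + 370*I*sqrt(5) ≈ 888.0 + 827.34*I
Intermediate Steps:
H(r) = -3 + r**(3/2) (H(r) = -3 + r*sqrt(r) = -3 + r**(3/2))
p(G) = -3 - 5*I*sqrt(5) (p(G) = -3 + (-5)**(3/2) = -3 - 5*I*sqrt(5))
o(S, y) = -3 + S + y - 5*I*sqrt(5) (o(S, y) = (S + y) + (-3 - 5*I*sqrt(5)) = -3 + S + y - 5*I*sqrt(5))
o(-7, d(-2))*(-74) = (-3 - 7 - 2 - 5*I*sqrt(5))*(-74) = (-12 - 5*I*sqrt(5))*(-74) = 888 + 370*I*sqrt(5)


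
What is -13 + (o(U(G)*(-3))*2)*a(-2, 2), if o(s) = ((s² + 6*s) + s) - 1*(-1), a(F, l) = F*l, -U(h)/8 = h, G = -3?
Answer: -37461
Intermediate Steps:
U(h) = -8*h
o(s) = 1 + s² + 7*s (o(s) = (s² + 7*s) + 1 = 1 + s² + 7*s)
-13 + (o(U(G)*(-3))*2)*a(-2, 2) = -13 + ((1 + (-8*(-3)*(-3))² + 7*(-8*(-3)*(-3)))*2)*(-2*2) = -13 + ((1 + (24*(-3))² + 7*(24*(-3)))*2)*(-4) = -13 + ((1 + (-72)² + 7*(-72))*2)*(-4) = -13 + ((1 + 5184 - 504)*2)*(-4) = -13 + (4681*2)*(-4) = -13 + 9362*(-4) = -13 - 37448 = -37461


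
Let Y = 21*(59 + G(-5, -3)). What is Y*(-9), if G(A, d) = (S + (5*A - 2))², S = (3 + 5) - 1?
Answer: -86751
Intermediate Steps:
S = 7 (S = 8 - 1 = 7)
G(A, d) = (5 + 5*A)² (G(A, d) = (7 + (5*A - 2))² = (7 + (-2 + 5*A))² = (5 + 5*A)²)
Y = 9639 (Y = 21*(59 + 25*(1 - 5)²) = 21*(59 + 25*(-4)²) = 21*(59 + 25*16) = 21*(59 + 400) = 21*459 = 9639)
Y*(-9) = 9639*(-9) = -86751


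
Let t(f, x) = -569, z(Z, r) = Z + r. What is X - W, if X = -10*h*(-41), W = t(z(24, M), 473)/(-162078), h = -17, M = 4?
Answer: -1129684229/162078 ≈ -6970.0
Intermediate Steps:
W = 569/162078 (W = -569/(-162078) = -569*(-1/162078) = 569/162078 ≈ 0.0035107)
X = -6970 (X = -10*(-17)*(-41) = 170*(-41) = -6970)
X - W = -6970 - 1*569/162078 = -6970 - 569/162078 = -1129684229/162078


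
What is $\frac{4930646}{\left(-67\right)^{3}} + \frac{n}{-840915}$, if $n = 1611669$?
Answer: $- \frac{1543661528179}{84305372715} \approx -18.31$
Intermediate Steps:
$\frac{4930646}{\left(-67\right)^{3}} + \frac{n}{-840915} = \frac{4930646}{\left(-67\right)^{3}} + \frac{1611669}{-840915} = \frac{4930646}{-300763} + 1611669 \left(- \frac{1}{840915}\right) = 4930646 \left(- \frac{1}{300763}\right) - \frac{537223}{280305} = - \frac{4930646}{300763} - \frac{537223}{280305} = - \frac{1543661528179}{84305372715}$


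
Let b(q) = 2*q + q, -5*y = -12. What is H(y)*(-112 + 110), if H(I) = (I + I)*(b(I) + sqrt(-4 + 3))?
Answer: -1728/25 - 48*I/5 ≈ -69.12 - 9.6*I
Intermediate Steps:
y = 12/5 (y = -1/5*(-12) = 12/5 ≈ 2.4000)
b(q) = 3*q
H(I) = 2*I*(I + 3*I) (H(I) = (I + I)*(3*I + sqrt(-4 + 3)) = (2*I)*(3*I + sqrt(-1)) = (2*I)*(3*I + I) = (2*I)*(I + 3*I) = 2*I*(I + 3*I))
H(y)*(-112 + 110) = (2*(12/5)*(I + 3*(12/5)))*(-112 + 110) = (2*(12/5)*(I + 36/5))*(-2) = (2*(12/5)*(36/5 + I))*(-2) = (864/25 + 24*I/5)*(-2) = -1728/25 - 48*I/5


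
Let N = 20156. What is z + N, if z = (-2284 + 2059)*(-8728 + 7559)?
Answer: 283181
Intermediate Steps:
z = 263025 (z = -225*(-1169) = 263025)
z + N = 263025 + 20156 = 283181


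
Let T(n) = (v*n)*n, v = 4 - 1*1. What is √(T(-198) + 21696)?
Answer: 2*√34827 ≈ 373.24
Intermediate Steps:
v = 3 (v = 4 - 1 = 3)
T(n) = 3*n² (T(n) = (3*n)*n = 3*n²)
√(T(-198) + 21696) = √(3*(-198)² + 21696) = √(3*39204 + 21696) = √(117612 + 21696) = √139308 = 2*√34827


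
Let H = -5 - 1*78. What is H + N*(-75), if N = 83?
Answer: -6308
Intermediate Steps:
H = -83 (H = -5 - 78 = -83)
H + N*(-75) = -83 + 83*(-75) = -83 - 6225 = -6308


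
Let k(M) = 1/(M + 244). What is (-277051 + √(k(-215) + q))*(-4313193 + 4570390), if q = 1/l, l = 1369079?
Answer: -71256686047 + 514394*√13589523333607/39703291 ≈ -7.1257e+10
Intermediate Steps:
k(M) = 1/(244 + M)
q = 1/1369079 ≈ 7.3042e-7
(-277051 + √(k(-215) + q))*(-4313193 + 4570390) = (-277051 + √(1/(244 - 215) + 1/1369079))*(-4313193 + 4570390) = (-277051 + √(1/29 + 1/1369079))*257197 = (-277051 + √(1369108/39703291))*257197 = (-277051 + 2*√13589523333607/39703291)*257197 = -71256686047 + 514394*√13589523333607/39703291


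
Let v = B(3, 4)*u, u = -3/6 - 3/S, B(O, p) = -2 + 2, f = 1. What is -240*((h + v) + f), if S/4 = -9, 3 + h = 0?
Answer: 480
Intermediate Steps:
h = -3 (h = -3 + 0 = -3)
S = -36 (S = 4*(-9) = -36)
B(O, p) = 0
u = -5/12 (u = -3/6 - 3/(-36) = -3*1/6 - 3*(-1/36) = -1/2 + 1/12 = -5/12 ≈ -0.41667)
v = 0 (v = 0*(-5/12) = 0)
-240*((h + v) + f) = -240*((-3 + 0) + 1) = -240*(-3 + 1) = -240*(-2) = 480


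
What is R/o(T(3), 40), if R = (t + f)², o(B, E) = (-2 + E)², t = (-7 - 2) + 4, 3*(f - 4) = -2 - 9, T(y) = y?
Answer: 49/3249 ≈ 0.015082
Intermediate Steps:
f = ⅓ (f = 4 + (-2 - 9)/3 = 4 + (⅓)*(-11) = 4 - 11/3 = ⅓ ≈ 0.33333)
t = -5 (t = -9 + 4 = -5)
R = 196/9 (R = (-5 + ⅓)² = (-14/3)² = 196/9 ≈ 21.778)
R/o(T(3), 40) = 196/(9*((-2 + 40)²)) = 196/(9*(38²)) = (196/9)/1444 = (196/9)*(1/1444) = 49/3249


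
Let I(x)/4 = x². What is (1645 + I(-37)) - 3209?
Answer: 3912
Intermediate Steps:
I(x) = 4*x²
(1645 + I(-37)) - 3209 = (1645 + 4*(-37)²) - 3209 = (1645 + 4*1369) - 3209 = (1645 + 5476) - 3209 = 7121 - 3209 = 3912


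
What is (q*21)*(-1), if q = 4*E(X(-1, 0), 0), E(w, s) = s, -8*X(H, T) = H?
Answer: 0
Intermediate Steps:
X(H, T) = -H/8
q = 0 (q = 4*0 = 0)
(q*21)*(-1) = (0*21)*(-1) = 0*(-1) = 0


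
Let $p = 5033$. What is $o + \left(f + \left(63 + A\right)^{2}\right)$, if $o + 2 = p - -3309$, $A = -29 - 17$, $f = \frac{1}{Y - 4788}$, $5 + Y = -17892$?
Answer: $\frac{195748864}{22685} \approx 8629.0$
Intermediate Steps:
$Y = -17897$ ($Y = -5 - 17892 = -17897$)
$f = - \frac{1}{22685}$ ($f = \frac{1}{-17897 - 4788} = \frac{1}{-22685} = - \frac{1}{22685} \approx -4.4082 \cdot 10^{-5}$)
$A = -46$ ($A = -29 - 17 = -46$)
$o = 8340$ ($o = -2 + \left(5033 - -3309\right) = -2 + \left(5033 + 3309\right) = -2 + 8342 = 8340$)
$o + \left(f + \left(63 + A\right)^{2}\right) = 8340 - \left(\frac{1}{22685} - \left(63 - 46\right)^{2}\right) = 8340 - \left(\frac{1}{22685} - 17^{2}\right) = 8340 + \left(- \frac{1}{22685} + 289\right) = 8340 + \frac{6555964}{22685} = \frac{195748864}{22685}$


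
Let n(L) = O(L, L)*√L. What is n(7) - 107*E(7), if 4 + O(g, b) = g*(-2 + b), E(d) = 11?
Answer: -1177 + 31*√7 ≈ -1095.0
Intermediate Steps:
O(g, b) = -4 + g*(-2 + b)
n(L) = √L*(-4 + L² - 2*L) (n(L) = (-4 - 2*L + L*L)*√L = (-4 - 2*L + L²)*√L = (-4 + L² - 2*L)*√L = √L*(-4 + L² - 2*L))
n(7) - 107*E(7) = √7*(-4 + 7² - 2*7) - 107*11 = √7*(-4 + 49 - 14) - 1177 = √7*31 - 1177 = 31*√7 - 1177 = -1177 + 31*√7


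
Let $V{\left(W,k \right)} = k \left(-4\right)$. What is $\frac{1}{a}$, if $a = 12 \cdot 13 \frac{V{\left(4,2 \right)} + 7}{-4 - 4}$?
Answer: $\frac{2}{39} \approx 0.051282$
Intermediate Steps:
$V{\left(W,k \right)} = - 4 k$
$a = \frac{39}{2}$ ($a = 12 \cdot 13 \frac{\left(-4\right) 2 + 7}{-4 - 4} = 156 \frac{-8 + 7}{-8} = 156 \left(\left(-1\right) \left(- \frac{1}{8}\right)\right) = 156 \cdot \frac{1}{8} = \frac{39}{2} \approx 19.5$)
$\frac{1}{a} = \frac{1}{\frac{39}{2}} = \frac{2}{39}$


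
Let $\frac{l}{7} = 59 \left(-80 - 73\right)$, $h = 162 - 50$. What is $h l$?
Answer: $-7077168$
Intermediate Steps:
$h = 112$
$l = -63189$ ($l = 7 \cdot 59 \left(-80 - 73\right) = 7 \cdot 59 \left(-153\right) = 7 \left(-9027\right) = -63189$)
$h l = 112 \left(-63189\right) = -7077168$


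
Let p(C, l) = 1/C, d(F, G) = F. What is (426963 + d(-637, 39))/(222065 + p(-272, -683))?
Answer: 115960672/60401679 ≈ 1.9198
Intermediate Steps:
(426963 + d(-637, 39))/(222065 + p(-272, -683)) = (426963 - 637)/(222065 + 1/(-272)) = 426326/(222065 - 1/272) = 426326/(60401679/272) = 426326*(272/60401679) = 115960672/60401679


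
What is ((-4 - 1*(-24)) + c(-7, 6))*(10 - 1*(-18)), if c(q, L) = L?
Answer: 728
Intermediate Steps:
((-4 - 1*(-24)) + c(-7, 6))*(10 - 1*(-18)) = ((-4 - 1*(-24)) + 6)*(10 - 1*(-18)) = ((-4 + 24) + 6)*(10 + 18) = (20 + 6)*28 = 26*28 = 728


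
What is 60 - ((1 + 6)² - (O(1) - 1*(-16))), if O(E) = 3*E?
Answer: 30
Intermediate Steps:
60 - ((1 + 6)² - (O(1) - 1*(-16))) = 60 - ((1 + 6)² - (3*1 - 1*(-16))) = 60 - (7² - (3 + 16)) = 60 - (49 - 1*19) = 60 - (49 - 19) = 60 - 1*30 = 60 - 30 = 30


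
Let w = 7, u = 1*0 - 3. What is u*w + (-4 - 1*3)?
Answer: -28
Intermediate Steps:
u = -3 (u = 0 - 3 = -3)
u*w + (-4 - 1*3) = -3*7 + (-4 - 1*3) = -21 + (-4 - 3) = -21 - 7 = -28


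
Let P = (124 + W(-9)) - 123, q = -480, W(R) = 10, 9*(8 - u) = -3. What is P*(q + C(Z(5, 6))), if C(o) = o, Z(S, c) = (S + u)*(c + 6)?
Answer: -3520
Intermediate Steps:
u = 25/3 (u = 8 - ⅑*(-3) = 8 + ⅓ = 25/3 ≈ 8.3333)
Z(S, c) = (6 + c)*(25/3 + S) (Z(S, c) = (S + 25/3)*(c + 6) = (25/3 + S)*(6 + c) = (6 + c)*(25/3 + S))
P = 11 (P = (124 + 10) - 123 = 134 - 123 = 11)
P*(q + C(Z(5, 6))) = 11*(-480 + (50 + 6*5 + (25/3)*6 + 5*6)) = 11*(-480 + (50 + 30 + 50 + 30)) = 11*(-480 + 160) = 11*(-320) = -3520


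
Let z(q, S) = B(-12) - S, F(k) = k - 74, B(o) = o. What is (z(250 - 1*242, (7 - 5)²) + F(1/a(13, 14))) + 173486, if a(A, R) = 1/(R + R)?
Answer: 173424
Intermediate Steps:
a(A, R) = 1/(2*R)
F(k) = -74 + k
z(q, S) = -12 - S
(z(250 - 1*242, (7 - 5)²) + F(1/a(13, 14))) + 173486 = ((-12 - (7 - 5)²) + (-74 + 1/((½)/14))) + 173486 = ((-12 - 1*2²) + (-74 + 1/((½)*(1/14)))) + 173486 = ((-12 - 1*4) + (-74 + 1/(1/28))) + 173486 = ((-12 - 4) + (-74 + 28)) + 173486 = (-16 - 46) + 173486 = -62 + 173486 = 173424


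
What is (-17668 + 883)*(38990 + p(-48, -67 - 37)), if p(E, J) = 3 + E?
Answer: -653691825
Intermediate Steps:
(-17668 + 883)*(38990 + p(-48, -67 - 37)) = (-17668 + 883)*(38990 + (3 - 48)) = -16785*(38990 - 45) = -16785*38945 = -653691825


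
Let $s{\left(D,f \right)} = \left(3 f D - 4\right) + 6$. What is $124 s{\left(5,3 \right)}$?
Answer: $5828$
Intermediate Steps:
$s{\left(D,f \right)} = 2 + 3 D f$ ($s{\left(D,f \right)} = \left(3 D f - 4\right) + 6 = \left(-4 + 3 D f\right) + 6 = 2 + 3 D f$)
$124 s{\left(5,3 \right)} = 124 \left(2 + 3 \cdot 5 \cdot 3\right) = 124 \left(2 + 45\right) = 124 \cdot 47 = 5828$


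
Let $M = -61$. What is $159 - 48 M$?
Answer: $3087$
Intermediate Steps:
$159 - 48 M = 159 - -2928 = 159 + 2928 = 3087$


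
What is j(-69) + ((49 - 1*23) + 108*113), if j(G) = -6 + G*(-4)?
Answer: 12500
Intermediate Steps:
j(G) = -6 - 4*G
j(-69) + ((49 - 1*23) + 108*113) = (-6 - 4*(-69)) + ((49 - 1*23) + 108*113) = (-6 + 276) + ((49 - 23) + 12204) = 270 + (26 + 12204) = 270 + 12230 = 12500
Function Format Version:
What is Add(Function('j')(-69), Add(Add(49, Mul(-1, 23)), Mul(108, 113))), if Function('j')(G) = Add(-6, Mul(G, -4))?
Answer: 12500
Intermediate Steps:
Function('j')(G) = Add(-6, Mul(-4, G))
Add(Function('j')(-69), Add(Add(49, Mul(-1, 23)), Mul(108, 113))) = Add(Add(-6, Mul(-4, -69)), Add(Add(49, Mul(-1, 23)), Mul(108, 113))) = Add(Add(-6, 276), Add(Add(49, -23), 12204)) = Add(270, Add(26, 12204)) = Add(270, 12230) = 12500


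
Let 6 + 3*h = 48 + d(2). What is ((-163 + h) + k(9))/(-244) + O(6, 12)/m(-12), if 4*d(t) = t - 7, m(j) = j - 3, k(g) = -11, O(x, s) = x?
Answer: 3769/14640 ≈ 0.25745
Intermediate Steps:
m(j) = -3 + j
d(t) = -7/4 + t/4 (d(t) = (t - 7)/4 = (-7 + t)/4 = -7/4 + t/4)
h = 163/12 (h = -2 + (48 + (-7/4 + (¼)*2))/3 = -2 + (48 + (-7/4 + ½))/3 = -2 + (48 - 5/4)/3 = -2 + (⅓)*(187/4) = -2 + 187/12 = 163/12 ≈ 13.583)
((-163 + h) + k(9))/(-244) + O(6, 12)/m(-12) = ((-163 + 163/12) - 11)/(-244) + 6/(-3 - 12) = (-1793/12 - 11)*(-1/244) + 6/(-15) = -1925/12*(-1/244) + 6*(-1/15) = 1925/2928 - ⅖ = 3769/14640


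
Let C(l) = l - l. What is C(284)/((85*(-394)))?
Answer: 0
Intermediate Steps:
C(l) = 0
C(284)/((85*(-394))) = 0/((85*(-394))) = 0/(-33490) = 0*(-1/33490) = 0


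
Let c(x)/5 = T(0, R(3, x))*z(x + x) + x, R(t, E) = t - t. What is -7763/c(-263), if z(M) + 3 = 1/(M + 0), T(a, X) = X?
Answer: 7763/1315 ≈ 5.9034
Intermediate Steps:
R(t, E) = 0
z(M) = -3 + 1/M (z(M) = -3 + 1/(M + 0) = -3 + 1/M)
c(x) = 5*x (c(x) = 5*(0*(-3 + 1/(x + x)) + x) = 5*(0*(-3 + 1/(2*x)) + x) = 5*(0 + x) = 5*x)
-7763/c(-263) = -7763/(5*(-263)) = -7763/(-1315) = -7763*(-1/1315) = 7763/1315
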